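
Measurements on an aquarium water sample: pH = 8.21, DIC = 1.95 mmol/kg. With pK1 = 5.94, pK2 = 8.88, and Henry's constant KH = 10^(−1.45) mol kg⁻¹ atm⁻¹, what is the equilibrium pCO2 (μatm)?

pCO2 = 242 μatm

α₀ = 1 / (1 + K1/[H⁺] + K1K2/[H⁺]²) = 1 / (1 + 10^+2.27 + 10^+1.60)
   = 1 / (1 + 186.21 + 39.811) = 1/227.02 = 0.004405
[CO2*] = α₀ × DIC = 0.004405 × 1.95 = 0.008590 mmol/kg = 8.590 μmol/kg
pCO2 = [CO2*]/KH = 8.590×10^-6 / 3.548×10^-2 = 242 μatm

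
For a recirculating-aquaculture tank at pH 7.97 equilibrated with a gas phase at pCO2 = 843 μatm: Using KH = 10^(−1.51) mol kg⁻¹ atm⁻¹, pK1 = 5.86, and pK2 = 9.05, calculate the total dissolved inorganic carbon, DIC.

DIC = 3.66 mmol/kg

[CO2*] = KH · pCO2 = 10^(−1.51) × 843×10^-6 = 2.605×10^-5 mol/kg
α₀ = 1/(1 + K1/[H⁺] + K1K2/[H⁺]²) = 1/(1 + 10^+2.11 + 10^+1.03) = 0.007115
DIC = [CO2*]/α₀ = 2.605×10^-5 / 0.007115 = 3.66 mmol/kg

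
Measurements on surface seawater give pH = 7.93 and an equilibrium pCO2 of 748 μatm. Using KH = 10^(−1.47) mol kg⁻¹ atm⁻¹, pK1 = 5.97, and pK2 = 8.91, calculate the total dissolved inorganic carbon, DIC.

[CO2*] = KH · pCO2 = 10^(−1.47) × 748×10^-6 = 2.535×10^-5 mol/kg
α₀ = 1/(1 + K1/[H⁺] + K1K2/[H⁺]²) = 1/(1 + 10^+1.96 + 10^+0.98) = 0.009828
DIC = [CO2*]/α₀ = 2.535×10^-5 / 0.009828 = 2.58 mmol/kg

DIC = 2.58 mmol/kg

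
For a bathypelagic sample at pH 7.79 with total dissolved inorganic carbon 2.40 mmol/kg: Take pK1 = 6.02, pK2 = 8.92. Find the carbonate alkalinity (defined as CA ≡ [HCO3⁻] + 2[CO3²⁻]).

CA = [HCO3⁻] + 2[CO3²⁻] = (α₁ + 2α₂)·DIC
At pH 7.79: [H⁺]/K1 = 10^-1.77 = 0.016982, K2/[H⁺] = 10^-1.13 = 0.074131
α₁ = 1/(1 + 0.016982 + 0.074131) = 1/1.0911 = 0.9165; α₂ = α₁·K2/[H⁺] = 0.06794
α₁ + 2α₂ = 1.0524
CA = 1.0524 × 2.40 = 2.53 mmol/kg

CA = 2.53 mmol/kg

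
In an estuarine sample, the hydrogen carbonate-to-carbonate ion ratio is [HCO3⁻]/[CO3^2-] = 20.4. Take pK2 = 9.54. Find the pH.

pH = 8.23

From K2 = [H⁺][CO3^2-]/[HCO3⁻]:  pH = pK2 − log₁₀([HCO3⁻]/[CO3^2-])
log₁₀(20.4) = +1.310
pH = 9.54 − (+1.310) = 8.23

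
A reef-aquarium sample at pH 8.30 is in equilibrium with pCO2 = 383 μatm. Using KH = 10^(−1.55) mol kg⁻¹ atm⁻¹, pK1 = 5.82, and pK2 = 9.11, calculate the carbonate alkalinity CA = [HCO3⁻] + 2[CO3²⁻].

[CO2*] = KH · pCO2 = 10^(−1.55) × 383×10^-6 = 1.079×10^-5 mol/kg
α₀ = 1/(1 + K1/[H⁺] + K1K2/[H⁺]²) = 1/(1 + 10^+2.48 + 10^+1.67) = 0.002859
DIC = [CO2*]/α₀ = 1.079×10^-5 / 0.002859 = 3.776 mmol/kg
CA = (α₁ + 2α₂)·DIC = (0.8634 + 2×0.1337) × 3.776 = 4.27 mmol/kg

CA = 4.27 mmol/kg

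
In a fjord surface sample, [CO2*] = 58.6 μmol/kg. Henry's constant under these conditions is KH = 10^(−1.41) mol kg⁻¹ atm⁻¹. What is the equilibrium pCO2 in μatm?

pCO2 = 1510 μatm

KH = 10^(−1.41) = 3.890×10^-2 mol kg⁻¹ atm⁻¹
pCO2 = [CO2*]/KH = 58.6×10^-6 / 3.890×10^-2 = 1.51×10^-3 atm = 1510 μatm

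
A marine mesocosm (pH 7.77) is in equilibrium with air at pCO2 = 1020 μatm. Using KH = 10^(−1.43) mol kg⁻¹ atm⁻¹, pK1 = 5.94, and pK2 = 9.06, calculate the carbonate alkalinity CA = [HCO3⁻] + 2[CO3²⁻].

[CO2*] = KH · pCO2 = 10^(−1.43) × 1020×10^-6 = 3.790×10^-5 mol/kg
α₀ = 1/(1 + K1/[H⁺] + K1K2/[H⁺]²) = 1/(1 + 10^+1.83 + 10^+0.54) = 0.01387
DIC = [CO2*]/α₀ = 3.790×10^-5 / 0.01387 = 2.731 mmol/kg
CA = (α₁ + 2α₂)·DIC = (0.9380 + 2×0.04811) × 2.731 = 2.82 mmol/kg

CA = 2.82 mmol/kg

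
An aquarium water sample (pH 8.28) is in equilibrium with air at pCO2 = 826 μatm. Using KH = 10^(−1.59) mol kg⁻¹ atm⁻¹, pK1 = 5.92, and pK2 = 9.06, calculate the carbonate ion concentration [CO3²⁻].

[CO2*] = KH · pCO2 = 10^(−1.59) × 826×10^-6 = 2.123×10^-5 mol/kg
α₀ = 1/(1 + K1/[H⁺] + K1K2/[H⁺]²) = 1/(1 + 10^+2.36 + 10^+1.58) = 0.003730
DIC = [CO2*]/α₀ = 2.123×10^-5 / 0.003730 = 5.692 mmol/kg
[CO3²⁻] = α₂·DIC; α₂ = 0.1418, so [CO3²⁻] = 0.1418 × 5.692 = 0.807 mmol/kg

[CO3²⁻] = 0.807 mmol/kg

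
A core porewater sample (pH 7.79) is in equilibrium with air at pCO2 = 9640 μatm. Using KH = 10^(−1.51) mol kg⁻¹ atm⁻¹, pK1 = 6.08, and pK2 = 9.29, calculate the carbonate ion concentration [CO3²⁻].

[CO2*] = KH · pCO2 = 10^(−1.51) × 9640×10^-6 = 2.979×10^-4 mol/kg
α₀ = 1/(1 + K1/[H⁺] + K1K2/[H⁺]²) = 1/(1 + 10^+1.71 + 10^+0.21) = 0.01855
DIC = [CO2*]/α₀ = 2.979×10^-4 / 0.01855 = 16.06 mmol/kg
[CO3²⁻] = α₂·DIC; α₂ = 0.03008, so [CO3²⁻] = 0.03008 × 16.06 = 0.483 mmol/kg

[CO3²⁻] = 0.483 mmol/kg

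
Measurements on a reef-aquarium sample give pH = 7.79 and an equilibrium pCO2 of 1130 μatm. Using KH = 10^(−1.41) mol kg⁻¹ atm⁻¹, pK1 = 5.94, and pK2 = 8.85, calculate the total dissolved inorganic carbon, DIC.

DIC = 3.43 mmol/kg

[CO2*] = KH · pCO2 = 10^(−1.41) × 1130×10^-6 = 4.396×10^-5 mol/kg
α₀ = 1/(1 + K1/[H⁺] + K1K2/[H⁺]²) = 1/(1 + 10^+1.85 + 10^+0.79) = 0.01283
DIC = [CO2*]/α₀ = 4.396×10^-5 / 0.01283 = 3.43 mmol/kg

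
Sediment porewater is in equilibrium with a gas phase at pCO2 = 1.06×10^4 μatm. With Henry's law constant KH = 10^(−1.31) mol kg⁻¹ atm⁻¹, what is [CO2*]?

KH = 10^(−1.31) = 4.898×10^-2 mol kg⁻¹ atm⁻¹
[CO2*] = KH · pCO2 = 4.898×10^-2 × 1.06×10^4×10^-6 atm = 5.19×10^-4 mol/kg

[CO2*] = 519 μmol/kg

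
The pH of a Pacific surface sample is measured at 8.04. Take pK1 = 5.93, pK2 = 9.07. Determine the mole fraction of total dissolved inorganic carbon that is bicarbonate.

α₁ = 1 / (1 + [H⁺]/K1 + K2/[H⁺]) = 1 / (1 + 10^-2.11 + 10^-1.03)
   = 1 / (1 + 0.0077625 + 0.093325) = 1/1.1011 = 0.9082

α₁ = 0.908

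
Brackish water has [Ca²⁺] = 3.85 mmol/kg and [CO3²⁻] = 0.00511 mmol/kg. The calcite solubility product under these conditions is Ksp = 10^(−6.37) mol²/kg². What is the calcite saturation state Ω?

Ω = 0.0461

Ksp = 10^(−6.37) = 4.266×10^-7
Ω = [Ca²⁺][CO3²⁻]/Ksp = (3.85×10^-3)(0.00511×10^-3) / 4.266×10^-7 = 0.0461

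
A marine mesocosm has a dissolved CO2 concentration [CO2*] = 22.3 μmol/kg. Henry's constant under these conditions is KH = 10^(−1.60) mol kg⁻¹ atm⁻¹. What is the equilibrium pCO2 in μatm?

pCO2 = 888 μatm

KH = 10^(−1.60) = 2.512×10^-2 mol kg⁻¹ atm⁻¹
pCO2 = [CO2*]/KH = 22.3×10^-6 / 2.512×10^-2 = 8.88×10^-4 atm = 888 μatm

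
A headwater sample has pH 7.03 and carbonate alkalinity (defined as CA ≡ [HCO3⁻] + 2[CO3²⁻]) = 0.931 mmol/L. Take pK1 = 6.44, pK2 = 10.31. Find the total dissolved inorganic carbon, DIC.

DIC = 1.17 mmol/L

CA = [HCO3⁻] + 2[CO3²⁻] = (α₁ + 2α₂)·DIC
At pH 7.03: [H⁺]/K1 = 10^-0.59 = 0.25704, K2/[H⁺] = 10^-3.28 = 0.00052481
α₁ = 1/(1 + 0.25704 + 0.00052481) = 1/1.2576 = 0.7952; α₂ = α₁·K2/[H⁺] = 0.0004173
α₁ + 2α₂ = 0.7960
DIC = CA / (α₁ + 2α₂) = 0.931 / 0.7960 = 1.17 mmol/L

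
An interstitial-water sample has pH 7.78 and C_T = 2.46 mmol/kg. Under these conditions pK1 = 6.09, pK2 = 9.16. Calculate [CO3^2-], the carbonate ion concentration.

α₂ = 1 / (1 + [H⁺]/K2 + [H⁺]²/(K1K2)) = 1 / (1 + 10^+1.38 + 10^-0.31)
   = 1 / (1 + 23.988 + 0.48978) = 1/25.478 = 0.03925
[CO3²⁻] = α₂ × DIC = 0.03925 × 2.46 = 0.0966 mmol/kg

[CO3²⁻] = 0.0966 mmol/kg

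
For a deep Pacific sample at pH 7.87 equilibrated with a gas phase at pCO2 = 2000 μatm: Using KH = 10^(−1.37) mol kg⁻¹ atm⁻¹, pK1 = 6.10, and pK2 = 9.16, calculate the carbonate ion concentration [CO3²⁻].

[CO3²⁻] = 0.258 mmol/kg

[CO2*] = KH · pCO2 = 10^(−1.37) × 2000×10^-6 = 8.532×10^-5 mol/kg
α₀ = 1/(1 + K1/[H⁺] + K1K2/[H⁺]²) = 1/(1 + 10^+1.77 + 10^+0.48) = 0.01590
DIC = [CO2*]/α₀ = 8.532×10^-5 / 0.01590 = 5.367 mmol/kg
[CO3²⁻] = α₂·DIC; α₂ = 0.04801, so [CO3²⁻] = 0.04801 × 5.367 = 0.258 mmol/kg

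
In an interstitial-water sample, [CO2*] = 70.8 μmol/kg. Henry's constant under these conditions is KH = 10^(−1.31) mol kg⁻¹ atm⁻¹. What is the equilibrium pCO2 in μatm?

KH = 10^(−1.31) = 4.898×10^-2 mol kg⁻¹ atm⁻¹
pCO2 = [CO2*]/KH = 70.8×10^-6 / 4.898×10^-2 = 1.45×10^-3 atm = 1450 μatm

pCO2 = 1450 μatm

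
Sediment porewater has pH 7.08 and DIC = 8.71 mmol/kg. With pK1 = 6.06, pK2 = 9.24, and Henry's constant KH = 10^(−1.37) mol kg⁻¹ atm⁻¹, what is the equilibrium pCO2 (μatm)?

pCO2 = 1.77×10^4 μatm

α₀ = 1 / (1 + K1/[H⁺] + K1K2/[H⁺]²) = 1 / (1 + 10^+1.02 + 10^-1.14)
   = 1 / (1 + 10.471 + 0.072444) = 1/11.544 = 0.08663
[CO2*] = α₀ × DIC = 0.08663 × 8.71 = 0.7545 mmol/kg
pCO2 = [CO2*]/KH = 7.545×10^-4 / 4.266×10^-2 = 1.77×10^4 μatm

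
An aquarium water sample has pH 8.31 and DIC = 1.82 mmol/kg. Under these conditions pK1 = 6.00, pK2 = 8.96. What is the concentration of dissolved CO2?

α₀ = 1 / (1 + K1/[H⁺] + K1K2/[H⁺]²) = 1 / (1 + 10^+2.31 + 10^+1.66)
   = 1 / (1 + 204.17 + 45.709) = 1/250.88 = 0.003986
[CO2*] = α₀ × DIC = 0.003986 × 1.82 = 0.00725 mmol/kg = 7.25 μmol/kg

[CO2*] = 7.25 μmol/kg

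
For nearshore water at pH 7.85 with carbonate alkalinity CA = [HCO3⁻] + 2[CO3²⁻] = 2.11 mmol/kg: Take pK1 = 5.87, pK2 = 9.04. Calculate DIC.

CA = [HCO3⁻] + 2[CO3²⁻] = (α₁ + 2α₂)·DIC
At pH 7.85: [H⁺]/K1 = 10^-1.98 = 0.010471, K2/[H⁺] = 10^-1.19 = 0.064565
α₁ = 1/(1 + 0.010471 + 0.064565) = 1/1.0750 = 0.9302; α₂ = α₁·K2/[H⁺] = 0.06006
α₁ + 2α₂ = 1.0503
DIC = CA / (α₁ + 2α₂) = 2.11 / 1.0503 = 2.01 mmol/kg

DIC = 2.01 mmol/kg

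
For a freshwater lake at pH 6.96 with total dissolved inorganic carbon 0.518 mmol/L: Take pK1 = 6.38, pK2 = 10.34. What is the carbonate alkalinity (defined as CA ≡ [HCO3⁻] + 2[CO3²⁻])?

CA = 0.410 mmol/L

CA = [HCO3⁻] + 2[CO3²⁻] = (α₁ + 2α₂)·DIC
At pH 6.96: [H⁺]/K1 = 10^-0.58 = 0.26303, K2/[H⁺] = 10^-3.38 = 0.00041687
α₁ = 1/(1 + 0.26303 + 0.00041687) = 1/1.2634 = 0.7915; α₂ = α₁·K2/[H⁺] = 0.0003299
α₁ + 2α₂ = 0.7921
CA = 0.7921 × 0.518 = 0.410 mmol/L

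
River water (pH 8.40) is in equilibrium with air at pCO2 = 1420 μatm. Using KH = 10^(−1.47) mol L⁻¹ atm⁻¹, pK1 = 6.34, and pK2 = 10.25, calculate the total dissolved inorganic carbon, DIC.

DIC = 5.65 mmol/L

[CO2*] = KH · pCO2 = 10^(−1.47) × 1420×10^-6 = 4.812×10^-5 mol/L
α₀ = 1/(1 + K1/[H⁺] + K1K2/[H⁺]²) = 1/(1 + 10^+2.06 + 10^+0.21) = 0.008515
DIC = [CO2*]/α₀ = 4.812×10^-5 / 0.008515 = 5.65 mmol/L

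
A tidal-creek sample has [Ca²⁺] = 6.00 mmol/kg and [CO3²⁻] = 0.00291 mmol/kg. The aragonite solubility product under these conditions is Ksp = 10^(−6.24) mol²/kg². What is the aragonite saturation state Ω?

Ω = 0.0303

Ksp = 10^(−6.24) = 5.754×10^-7
Ω = [Ca²⁺][CO3²⁻]/Ksp = (6.00×10^-3)(0.00291×10^-3) / 5.754×10^-7 = 0.0303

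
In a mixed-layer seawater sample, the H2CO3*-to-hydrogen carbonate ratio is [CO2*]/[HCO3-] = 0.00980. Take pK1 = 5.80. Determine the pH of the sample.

pH = 7.81

From K1 = [H⁺][HCO3-]/[CO2*]:  pH = pK1 − log₁₀([CO2*]/[HCO3-])
log₁₀(0.00980) = -2.009
pH = 5.80 − (-2.009) = 7.81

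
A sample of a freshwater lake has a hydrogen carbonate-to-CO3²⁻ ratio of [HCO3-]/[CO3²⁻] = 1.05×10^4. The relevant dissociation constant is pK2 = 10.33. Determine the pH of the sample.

From K2 = [H⁺][CO3²⁻]/[HCO3-]:  pH = pK2 − log₁₀([HCO3-]/[CO3²⁻])
log₁₀(1.05×10^4) = +4.021
pH = 10.33 − (+4.021) = 6.31

pH = 6.31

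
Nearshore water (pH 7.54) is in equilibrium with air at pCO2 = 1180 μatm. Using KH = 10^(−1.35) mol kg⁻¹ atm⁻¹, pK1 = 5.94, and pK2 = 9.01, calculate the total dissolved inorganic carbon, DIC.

DIC = 2.22 mmol/kg

[CO2*] = KH · pCO2 = 10^(−1.35) × 1180×10^-6 = 5.271×10^-5 mol/kg
α₀ = 1/(1 + K1/[H⁺] + K1K2/[H⁺]²) = 1/(1 + 10^+1.60 + 10^+0.13) = 0.02372
DIC = [CO2*]/α₀ = 5.271×10^-5 / 0.02372 = 2.22 mmol/kg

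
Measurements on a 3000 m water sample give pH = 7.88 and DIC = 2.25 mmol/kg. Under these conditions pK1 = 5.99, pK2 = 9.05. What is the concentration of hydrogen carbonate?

α₁ = 1 / (1 + [H⁺]/K1 + K2/[H⁺]) = 1 / (1 + 10^-1.89 + 10^-1.17)
   = 1 / (1 + 0.012882 + 0.067608) = 1/1.0805 = 0.9255
[HCO3⁻] = α₁ × DIC = 0.9255 × 2.25 = 2.08 mmol/kg

[HCO3⁻] = 2.08 mmol/kg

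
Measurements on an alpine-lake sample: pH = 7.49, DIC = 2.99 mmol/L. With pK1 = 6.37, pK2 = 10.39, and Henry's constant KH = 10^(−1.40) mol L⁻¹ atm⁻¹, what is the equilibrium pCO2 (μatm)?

pCO2 = 5290 μatm

α₀ = 1 / (1 + K1/[H⁺] + K1K2/[H⁺]²) = 1 / (1 + 10^+1.12 + 10^-1.78)
   = 1 / (1 + 13.183 + 0.016596) = 1/14.199 = 0.07043
[CO2*] = α₀ × DIC = 0.07043 × 2.99 = 0.2106 mmol/L
pCO2 = [CO2*]/KH = 2.106×10^-4 / 3.981×10^-2 = 5290 μatm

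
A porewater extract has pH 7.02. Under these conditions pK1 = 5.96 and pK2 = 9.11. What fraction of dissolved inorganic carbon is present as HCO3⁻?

α₁ = 1 / (1 + [H⁺]/K1 + K2/[H⁺]) = 1 / (1 + 10^-1.06 + 10^-2.09)
   = 1 / (1 + 0.087096 + 0.0081283) = 1/1.0952 = 0.9131

α₁ = 0.913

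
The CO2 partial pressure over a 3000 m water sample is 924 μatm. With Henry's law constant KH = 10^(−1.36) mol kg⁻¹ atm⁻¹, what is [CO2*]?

KH = 10^(−1.36) = 4.365×10^-2 mol kg⁻¹ atm⁻¹
[CO2*] = KH · pCO2 = 4.365×10^-2 × 924×10^-6 atm = 4.03×10^-5 mol/kg

[CO2*] = 40.3 μmol/kg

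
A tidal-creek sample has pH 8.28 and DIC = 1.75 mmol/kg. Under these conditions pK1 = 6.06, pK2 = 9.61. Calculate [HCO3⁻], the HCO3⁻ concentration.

[HCO3⁻] = 1.66 mmol/kg

α₁ = 1 / (1 + [H⁺]/K1 + K2/[H⁺]) = 1 / (1 + 10^-2.22 + 10^-1.33)
   = 1 / (1 + 0.0060256 + 0.046774) = 1/1.0528 = 0.9498
[HCO3⁻] = α₁ × DIC = 0.9498 × 1.75 = 1.66 mmol/kg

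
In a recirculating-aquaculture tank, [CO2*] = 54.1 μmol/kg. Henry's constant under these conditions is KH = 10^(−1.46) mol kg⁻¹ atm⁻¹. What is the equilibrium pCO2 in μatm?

KH = 10^(−1.46) = 3.467×10^-2 mol kg⁻¹ atm⁻¹
pCO2 = [CO2*]/KH = 54.1×10^-6 / 3.467×10^-2 = 1.56×10^-3 atm = 1560 μatm

pCO2 = 1560 μatm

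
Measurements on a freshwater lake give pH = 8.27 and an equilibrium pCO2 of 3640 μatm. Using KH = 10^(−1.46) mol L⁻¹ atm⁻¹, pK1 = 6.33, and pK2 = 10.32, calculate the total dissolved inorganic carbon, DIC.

DIC = 11.2 mmol/L

[CO2*] = KH · pCO2 = 10^(−1.46) × 3640×10^-6 = 1.262×10^-4 mol/L
α₀ = 1/(1 + K1/[H⁺] + K1K2/[H⁺]²) = 1/(1 + 10^+1.94 + 10^-0.11) = 0.01125
DIC = [CO2*]/α₀ = 1.262×10^-4 / 0.01125 = 11.2 mmol/L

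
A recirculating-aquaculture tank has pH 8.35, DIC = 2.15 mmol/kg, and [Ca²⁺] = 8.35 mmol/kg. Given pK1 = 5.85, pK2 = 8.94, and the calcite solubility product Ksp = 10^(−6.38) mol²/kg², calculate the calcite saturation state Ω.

α₂ = 1 / (1 + [H⁺]/K2 + [H⁺]²/(K1K2)) = 1 / (1 + 10^+0.59 + 10^-1.91)
   = 1 / (1 + 3.8905 + 0.012303) = 1/4.9028 = 0.2040
[CO3²⁻] = α₂ × DIC = 0.2040 × 2.15 = 0.4385 mmol/kg
Ksp = 10^(−6.38) = 4.169×10^-7
Ω = [Ca²⁺][CO3²⁻]/Ksp = (8.35×10^-3)(4.385×10^-4) / 4.169×10^-7 = 8.78

Ω = 8.78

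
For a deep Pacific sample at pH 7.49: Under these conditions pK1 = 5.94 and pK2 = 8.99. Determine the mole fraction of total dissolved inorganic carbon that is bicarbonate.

α₁ = 0.944

α₁ = 1 / (1 + [H⁺]/K1 + K2/[H⁺]) = 1 / (1 + 10^-1.55 + 10^-1.50)
   = 1 / (1 + 0.028184 + 0.031623) = 1/1.0598 = 0.9436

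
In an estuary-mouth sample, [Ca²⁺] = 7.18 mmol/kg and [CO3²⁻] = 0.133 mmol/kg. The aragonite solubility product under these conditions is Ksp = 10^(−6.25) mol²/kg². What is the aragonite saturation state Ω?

Ω = 1.70

Ksp = 10^(−6.25) = 5.623×10^-7
Ω = [Ca²⁺][CO3²⁻]/Ksp = (7.18×10^-3)(0.133×10^-3) / 5.623×10^-7 = 1.70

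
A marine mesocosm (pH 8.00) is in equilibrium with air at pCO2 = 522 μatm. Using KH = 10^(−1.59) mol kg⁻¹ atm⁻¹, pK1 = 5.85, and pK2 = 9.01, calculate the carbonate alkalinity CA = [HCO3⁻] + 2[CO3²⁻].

CA = 2.27 mmol/kg

[CO2*] = KH · pCO2 = 10^(−1.59) × 522×10^-6 = 1.342×10^-5 mol/kg
α₀ = 1/(1 + K1/[H⁺] + K1K2/[H⁺]²) = 1/(1 + 10^+2.15 + 10^+1.14) = 0.006408
DIC = [CO2*]/α₀ = 1.342×10^-5 / 0.006408 = 2.094 mmol/kg
CA = (α₁ + 2α₂)·DIC = (0.9051 + 2×0.08845) × 2.094 = 2.27 mmol/kg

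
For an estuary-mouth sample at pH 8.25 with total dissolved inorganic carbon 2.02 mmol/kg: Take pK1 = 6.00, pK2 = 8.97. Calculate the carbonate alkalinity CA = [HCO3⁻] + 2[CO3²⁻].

CA = [HCO3⁻] + 2[CO3²⁻] = (α₁ + 2α₂)·DIC
At pH 8.25: [H⁺]/K1 = 10^-2.25 = 0.0056234, K2/[H⁺] = 10^-0.72 = 0.19055
α₁ = 1/(1 + 0.0056234 + 0.19055) = 1/1.1962 = 0.8360; α₂ = α₁·K2/[H⁺] = 0.1593
α₁ + 2α₂ = 1.1546
CA = 1.1546 × 2.02 = 2.33 mmol/kg

CA = 2.33 mmol/kg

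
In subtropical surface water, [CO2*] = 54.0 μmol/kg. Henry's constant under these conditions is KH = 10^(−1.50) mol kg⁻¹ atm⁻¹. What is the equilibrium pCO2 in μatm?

KH = 10^(−1.50) = 3.162×10^-2 mol kg⁻¹ atm⁻¹
pCO2 = [CO2*]/KH = 54.0×10^-6 / 3.162×10^-2 = 1.71×10^-3 atm = 1710 μatm

pCO2 = 1710 μatm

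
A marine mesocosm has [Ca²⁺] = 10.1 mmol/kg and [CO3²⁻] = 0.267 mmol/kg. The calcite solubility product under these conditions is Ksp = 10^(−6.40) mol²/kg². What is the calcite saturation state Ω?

Ω = 6.77

Ksp = 10^(−6.40) = 3.981×10^-7
Ω = [Ca²⁺][CO3²⁻]/Ksp = (10.1×10^-3)(0.267×10^-3) / 3.981×10^-7 = 6.77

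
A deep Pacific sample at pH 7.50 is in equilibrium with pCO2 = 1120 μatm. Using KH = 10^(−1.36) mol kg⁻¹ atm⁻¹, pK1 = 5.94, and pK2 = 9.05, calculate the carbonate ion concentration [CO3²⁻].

[CO2*] = KH · pCO2 = 10^(−1.36) × 1120×10^-6 = 4.889×10^-5 mol/kg
α₀ = 1/(1 + K1/[H⁺] + K1K2/[H⁺]²) = 1/(1 + 10^+1.56 + 10^+0.01) = 0.02609
DIC = [CO2*]/α₀ = 4.889×10^-5 / 0.02609 = 1.874 mmol/kg
[CO3²⁻] = α₂·DIC; α₂ = 0.02670, so [CO3²⁻] = 0.02670 × 1.874 = 0.0500 mmol/kg

[CO3²⁻] = 0.0500 mmol/kg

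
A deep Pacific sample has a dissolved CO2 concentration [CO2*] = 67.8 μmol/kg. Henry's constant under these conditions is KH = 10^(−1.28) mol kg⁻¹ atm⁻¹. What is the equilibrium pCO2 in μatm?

KH = 10^(−1.28) = 5.248×10^-2 mol kg⁻¹ atm⁻¹
pCO2 = [CO2*]/KH = 67.8×10^-6 / 5.248×10^-2 = 1.29×10^-3 atm = 1290 μatm

pCO2 = 1290 μatm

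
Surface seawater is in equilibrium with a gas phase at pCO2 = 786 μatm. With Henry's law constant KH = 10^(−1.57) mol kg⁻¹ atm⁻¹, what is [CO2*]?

[CO2*] = 21.2 μmol/kg

KH = 10^(−1.57) = 2.692×10^-2 mol kg⁻¹ atm⁻¹
[CO2*] = KH · pCO2 = 2.692×10^-2 × 786×10^-6 atm = 2.12×10^-5 mol/kg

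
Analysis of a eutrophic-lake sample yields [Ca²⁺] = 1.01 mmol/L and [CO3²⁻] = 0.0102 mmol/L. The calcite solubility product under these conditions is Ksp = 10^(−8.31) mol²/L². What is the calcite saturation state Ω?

Ω = 2.10

Ksp = 10^(−8.31) = 4.898×10^-9
Ω = [Ca²⁺][CO3²⁻]/Ksp = (1.01×10^-3)(0.0102×10^-3) / 4.898×10^-9 = 2.10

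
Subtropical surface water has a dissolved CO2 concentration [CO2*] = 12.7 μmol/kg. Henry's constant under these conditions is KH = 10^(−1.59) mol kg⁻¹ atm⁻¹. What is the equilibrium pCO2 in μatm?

KH = 10^(−1.59) = 2.570×10^-2 mol kg⁻¹ atm⁻¹
pCO2 = [CO2*]/KH = 12.7×10^-6 / 2.570×10^-2 = 4.94×10^-4 atm = 494 μatm

pCO2 = 494 μatm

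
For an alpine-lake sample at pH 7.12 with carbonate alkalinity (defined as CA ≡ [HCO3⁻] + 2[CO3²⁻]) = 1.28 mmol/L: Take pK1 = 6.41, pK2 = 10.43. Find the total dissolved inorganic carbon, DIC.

CA = [HCO3⁻] + 2[CO3²⁻] = (α₁ + 2α₂)·DIC
At pH 7.12: [H⁺]/K1 = 10^-0.71 = 0.19498, K2/[H⁺] = 10^-3.31 = 0.00048978
α₁ = 1/(1 + 0.19498 + 0.00048978) = 1/1.1955 = 0.8365; α₂ = α₁·K2/[H⁺] = 0.0004097
α₁ + 2α₂ = 0.8373
DIC = CA / (α₁ + 2α₂) = 1.28 / 0.8373 = 1.53 mmol/L

DIC = 1.53 mmol/L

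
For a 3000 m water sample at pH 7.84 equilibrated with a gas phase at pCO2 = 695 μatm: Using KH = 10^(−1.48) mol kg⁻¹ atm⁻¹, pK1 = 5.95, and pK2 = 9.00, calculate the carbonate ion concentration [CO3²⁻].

[CO2*] = KH · pCO2 = 10^(−1.48) × 695×10^-6 = 2.301×10^-5 mol/kg
α₀ = 1/(1 + K1/[H⁺] + K1K2/[H⁺]²) = 1/(1 + 10^+1.89 + 10^+0.73) = 0.01191
DIC = [CO2*]/α₀ = 2.301×10^-5 / 0.01191 = 1.933 mmol/kg
[CO3²⁻] = α₂·DIC; α₂ = 0.06394, so [CO3²⁻] = 0.06394 × 1.933 = 0.124 mmol/kg

[CO3²⁻] = 0.124 mmol/kg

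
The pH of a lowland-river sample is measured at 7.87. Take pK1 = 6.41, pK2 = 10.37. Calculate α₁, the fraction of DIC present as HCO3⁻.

α₁ = 1 / (1 + [H⁺]/K1 + K2/[H⁺]) = 1 / (1 + 10^-1.46 + 10^-2.50)
   = 1 / (1 + 0.034674 + 0.0031623) = 1/1.0378 = 0.9635

α₁ = 0.964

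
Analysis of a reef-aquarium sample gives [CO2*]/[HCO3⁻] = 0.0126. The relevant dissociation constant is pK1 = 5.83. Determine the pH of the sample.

pH = 7.73

From K1 = [H⁺][HCO3⁻]/[CO2*]:  pH = pK1 − log₁₀([CO2*]/[HCO3⁻])
log₁₀(0.0126) = -1.900
pH = 5.83 − (-1.900) = 7.73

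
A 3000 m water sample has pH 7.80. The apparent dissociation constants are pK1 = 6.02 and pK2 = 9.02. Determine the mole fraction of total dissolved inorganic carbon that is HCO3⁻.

α₁ = 0.929

α₁ = 1 / (1 + [H⁺]/K1 + K2/[H⁺]) = 1 / (1 + 10^-1.78 + 10^-1.22)
   = 1 / (1 + 0.016596 + 0.060256) = 1/1.0769 = 0.9286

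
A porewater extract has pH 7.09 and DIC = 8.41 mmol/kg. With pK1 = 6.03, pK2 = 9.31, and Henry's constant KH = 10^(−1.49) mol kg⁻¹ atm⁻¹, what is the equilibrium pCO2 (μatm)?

α₀ = 1 / (1 + K1/[H⁺] + K1K2/[H⁺]²) = 1 / (1 + 10^+1.06 + 10^-1.16)
   = 1 / (1 + 11.482 + 0.069183) = 1/12.551 = 0.07968
[CO2*] = α₀ × DIC = 0.07968 × 8.41 = 0.6701 mmol/kg
pCO2 = [CO2*]/KH = 6.701×10^-4 / 3.236×10^-2 = 2.07×10^4 μatm

pCO2 = 2.07×10^4 μatm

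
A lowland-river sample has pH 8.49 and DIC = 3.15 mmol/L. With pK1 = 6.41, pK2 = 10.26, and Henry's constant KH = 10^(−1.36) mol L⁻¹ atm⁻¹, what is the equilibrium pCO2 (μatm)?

pCO2 = 585 μatm

α₀ = 1 / (1 + K1/[H⁺] + K1K2/[H⁺]²) = 1 / (1 + 10^+2.08 + 10^+0.31)
   = 1 / (1 + 120.23 + 2.0417) = 1/123.27 = 0.008112
[CO2*] = α₀ × DIC = 0.008112 × 3.15 = 0.02555 mmol/L
pCO2 = [CO2*]/KH = 2.555×10^-5 / 4.365×10^-2 = 585 μatm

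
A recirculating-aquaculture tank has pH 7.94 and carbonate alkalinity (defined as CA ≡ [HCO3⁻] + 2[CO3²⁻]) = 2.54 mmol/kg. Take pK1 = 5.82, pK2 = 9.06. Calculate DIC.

DIC = 2.39 mmol/kg

CA = [HCO3⁻] + 2[CO3²⁻] = (α₁ + 2α₂)·DIC
At pH 7.94: [H⁺]/K1 = 10^-2.12 = 0.0075858, K2/[H⁺] = 10^-1.12 = 0.075858
α₁ = 1/(1 + 0.0075858 + 0.075858) = 1/1.0834 = 0.9230; α₂ = α₁·K2/[H⁺] = 0.07002
α₁ + 2α₂ = 1.0630
DIC = CA / (α₁ + 2α₂) = 2.54 / 1.0630 = 2.39 mmol/kg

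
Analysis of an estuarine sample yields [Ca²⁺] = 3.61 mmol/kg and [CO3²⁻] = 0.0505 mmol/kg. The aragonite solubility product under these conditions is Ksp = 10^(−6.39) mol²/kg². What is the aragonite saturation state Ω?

Ω = 0.448

Ksp = 10^(−6.39) = 4.074×10^-7
Ω = [Ca²⁺][CO3²⁻]/Ksp = (3.61×10^-3)(0.0505×10^-3) / 4.074×10^-7 = 0.448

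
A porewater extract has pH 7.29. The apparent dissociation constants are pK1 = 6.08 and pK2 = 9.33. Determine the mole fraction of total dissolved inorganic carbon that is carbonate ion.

α₂ = 0.00852

α₂ = 1 / (1 + [H⁺]/K2 + [H⁺]²/(K1K2)) = 1 / (1 + 10^+2.04 + 10^+0.83)
   = 1 / (1 + 109.65 + 6.7608) = 1/117.41 = 0.008517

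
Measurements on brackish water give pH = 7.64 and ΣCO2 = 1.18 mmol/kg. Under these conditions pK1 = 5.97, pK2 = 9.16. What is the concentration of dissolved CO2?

[CO2*] = 0.0240 mmol/kg

α₀ = 1 / (1 + K1/[H⁺] + K1K2/[H⁺]²) = 1 / (1 + 10^+1.67 + 10^+0.15)
   = 1 / (1 + 46.774 + 1.4125) = 1/49.186 = 0.02033
[CO2*] = α₀ × DIC = 0.02033 × 1.18 = 0.0240 mmol/kg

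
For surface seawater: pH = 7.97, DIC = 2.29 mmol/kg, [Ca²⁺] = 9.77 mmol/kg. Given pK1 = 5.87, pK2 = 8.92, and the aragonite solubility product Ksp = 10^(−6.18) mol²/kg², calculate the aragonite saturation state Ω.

α₂ = 1 / (1 + [H⁺]/K2 + [H⁺]²/(K1K2)) = 1 / (1 + 10^+0.95 + 10^-1.15)
   = 1 / (1 + 8.9125 + 0.070795) = 1/9.9833 = 0.1002
[CO3²⁻] = α₂ × DIC = 0.1002 × 2.29 = 0.2294 mmol/kg
Ksp = 10^(−6.18) = 6.607×10^-7
Ω = [Ca²⁺][CO3²⁻]/Ksp = (9.77×10^-3)(2.294×10^-4) / 6.607×10^-7 = 3.39

Ω = 3.39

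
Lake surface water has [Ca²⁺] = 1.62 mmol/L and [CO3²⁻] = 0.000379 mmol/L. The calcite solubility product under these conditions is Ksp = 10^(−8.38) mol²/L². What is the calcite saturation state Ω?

Ω = 0.147

Ksp = 10^(−8.38) = 4.169×10^-9
Ω = [Ca²⁺][CO3²⁻]/Ksp = (1.62×10^-3)(0.000379×10^-3) / 4.169×10^-9 = 0.147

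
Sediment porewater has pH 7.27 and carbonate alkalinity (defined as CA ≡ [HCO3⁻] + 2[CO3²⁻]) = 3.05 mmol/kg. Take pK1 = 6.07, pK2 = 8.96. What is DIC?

DIC = 3.18 mmol/kg

CA = [HCO3⁻] + 2[CO3²⁻] = (α₁ + 2α₂)·DIC
At pH 7.27: [H⁺]/K1 = 10^-1.20 = 0.063096, K2/[H⁺] = 10^-1.69 = 0.020417
α₁ = 1/(1 + 0.063096 + 0.020417) = 1/1.0835 = 0.9229; α₂ = α₁·K2/[H⁺] = 0.01884
α₁ + 2α₂ = 0.9606
DIC = CA / (α₁ + 2α₂) = 3.05 / 0.9606 = 3.18 mmol/kg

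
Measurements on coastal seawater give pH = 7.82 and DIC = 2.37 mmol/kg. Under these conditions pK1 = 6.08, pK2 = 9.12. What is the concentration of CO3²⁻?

[CO3²⁻] = 0.111 mmol/kg

α₂ = 1 / (1 + [H⁺]/K2 + [H⁺]²/(K1K2)) = 1 / (1 + 10^+1.30 + 10^-0.44)
   = 1 / (1 + 19.953 + 0.36308) = 1/21.316 = 0.04691
[CO3²⁻] = α₂ × DIC = 0.04691 × 2.37 = 0.111 mmol/kg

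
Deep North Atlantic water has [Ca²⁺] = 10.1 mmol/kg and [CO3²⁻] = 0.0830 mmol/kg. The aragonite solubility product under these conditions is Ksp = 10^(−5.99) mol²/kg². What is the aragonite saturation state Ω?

Ω = 0.819

Ksp = 10^(−5.99) = 1.023×10^-6
Ω = [Ca²⁺][CO3²⁻]/Ksp = (10.1×10^-3)(0.0830×10^-3) / 1.023×10^-6 = 0.819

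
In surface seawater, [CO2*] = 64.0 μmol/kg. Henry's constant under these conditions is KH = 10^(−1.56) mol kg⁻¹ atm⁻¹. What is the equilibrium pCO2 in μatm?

KH = 10^(−1.56) = 2.754×10^-2 mol kg⁻¹ atm⁻¹
pCO2 = [CO2*]/KH = 64.0×10^-6 / 2.754×10^-2 = 2.32×10^-3 atm = 2320 μatm

pCO2 = 2320 μatm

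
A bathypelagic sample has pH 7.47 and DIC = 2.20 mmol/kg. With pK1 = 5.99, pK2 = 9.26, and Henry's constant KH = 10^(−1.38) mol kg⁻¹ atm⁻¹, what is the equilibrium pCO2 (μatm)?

α₀ = 1 / (1 + K1/[H⁺] + K1K2/[H⁺]²) = 1 / (1 + 10^+1.48 + 10^-0.31)
   = 1 / (1 + 30.200 + 0.48978) = 1/31.689 = 0.03156
[CO2*] = α₀ × DIC = 0.03156 × 2.20 = 0.06942 mmol/kg
pCO2 = [CO2*]/KH = 6.942×10^-5 / 4.169×10^-2 = 1670 μatm

pCO2 = 1670 μatm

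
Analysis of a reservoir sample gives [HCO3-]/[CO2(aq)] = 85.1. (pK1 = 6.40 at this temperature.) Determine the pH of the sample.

From K1 = [H⁺][HCO3-]/[CO2(aq)]:  pH = pK1 + log₁₀([HCO3-]/[CO2(aq)])
log₁₀(85.1) = +1.930
pH = 6.40 + (+1.930) = 8.33

pH = 8.33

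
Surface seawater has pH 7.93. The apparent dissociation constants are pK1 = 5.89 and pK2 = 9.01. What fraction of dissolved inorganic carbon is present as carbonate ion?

α₂ = 1 / (1 + [H⁺]/K2 + [H⁺]²/(K1K2)) = 1 / (1 + 10^+1.08 + 10^-0.96)
   = 1 / (1 + 12.023 + 0.10965) = 1/13.132 = 0.07615

α₂ = 0.0761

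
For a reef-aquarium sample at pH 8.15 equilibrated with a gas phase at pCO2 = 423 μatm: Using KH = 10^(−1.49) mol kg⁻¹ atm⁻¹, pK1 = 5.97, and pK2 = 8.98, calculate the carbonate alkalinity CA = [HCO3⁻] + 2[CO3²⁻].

[CO2*] = KH · pCO2 = 10^(−1.49) × 423×10^-6 = 1.369×10^-5 mol/kg
α₀ = 1/(1 + K1/[H⁺] + K1K2/[H⁺]²) = 1/(1 + 10^+2.18 + 10^+1.35) = 0.005723
DIC = [CO2*]/α₀ = 1.369×10^-5 / 0.005723 = 2.392 mmol/kg
CA = (α₁ + 2α₂)·DIC = (0.8662 + 2×0.1281) × 2.392 = 2.68 mmol/kg

CA = 2.68 mmol/kg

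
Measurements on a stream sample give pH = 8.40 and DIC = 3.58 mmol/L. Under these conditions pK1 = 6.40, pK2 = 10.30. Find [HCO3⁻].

[HCO3⁻] = 3.50 mmol/L

α₁ = 1 / (1 + [H⁺]/K1 + K2/[H⁺]) = 1 / (1 + 10^-2.00 + 10^-1.90)
   = 1 / (1 + 0.010000 + 0.012589) = 1/1.0226 = 0.9779
[HCO3⁻] = α₁ × DIC = 0.9779 × 3.58 = 3.50 mmol/L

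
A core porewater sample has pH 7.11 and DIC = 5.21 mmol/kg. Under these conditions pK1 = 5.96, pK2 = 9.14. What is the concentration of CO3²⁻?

α₂ = 1 / (1 + [H⁺]/K2 + [H⁺]²/(K1K2)) = 1 / (1 + 10^+2.03 + 10^+0.88)
   = 1 / (1 + 107.15 + 7.5858) = 1/115.74 = 0.008640
[CO3²⁻] = α₂ × DIC = 0.008640 × 5.21 = 0.0450 mmol/kg

[CO3²⁻] = 0.0450 mmol/kg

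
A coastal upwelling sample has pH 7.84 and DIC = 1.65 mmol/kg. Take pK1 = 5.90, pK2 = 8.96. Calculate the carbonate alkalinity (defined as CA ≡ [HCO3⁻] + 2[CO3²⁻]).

CA = [HCO3⁻] + 2[CO3²⁻] = (α₁ + 2α₂)·DIC
At pH 7.84: [H⁺]/K1 = 10^-1.94 = 0.011482, K2/[H⁺] = 10^-1.12 = 0.075858
α₁ = 1/(1 + 0.011482 + 0.075858) = 1/1.0873 = 0.9197; α₂ = α₁·K2/[H⁺] = 0.06976
α₁ + 2α₂ = 1.0592
CA = 1.0592 × 1.65 = 1.75 mmol/kg

CA = 1.75 mmol/kg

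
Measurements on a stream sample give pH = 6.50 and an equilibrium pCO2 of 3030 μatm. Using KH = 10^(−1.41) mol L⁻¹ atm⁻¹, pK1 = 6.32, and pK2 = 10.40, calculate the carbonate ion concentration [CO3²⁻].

[CO3²⁻] = 0.0225 μmol/L

[CO2*] = KH · pCO2 = 10^(−1.41) × 3030×10^-6 = 1.179×10^-4 mol/L
α₀ = 1/(1 + K1/[H⁺] + K1K2/[H⁺]²) = 1/(1 + 10^+0.18 + 10^-3.72) = 0.3978
DIC = [CO2*]/α₀ = 1.179×10^-4 / 0.3978 = 0.2963 mmol/L
[CO3²⁻] = α₂·DIC; α₂ = 7.580×10^-5, so [CO3²⁻] = 7.580×10^-5 × 0.2963 = 2.25×10^-5 mmol/L = 0.0225 μmol/L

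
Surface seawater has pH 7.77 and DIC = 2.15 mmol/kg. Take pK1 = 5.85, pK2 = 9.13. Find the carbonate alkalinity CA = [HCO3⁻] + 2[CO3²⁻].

CA = 2.21 mmol/kg

CA = [HCO3⁻] + 2[CO3²⁻] = (α₁ + 2α₂)·DIC
At pH 7.77: [H⁺]/K1 = 10^-1.92 = 0.012023, K2/[H⁺] = 10^-1.36 = 0.043652
α₁ = 1/(1 + 0.012023 + 0.043652) = 1/1.0557 = 0.9473; α₂ = α₁·K2/[H⁺] = 0.04135
α₁ + 2α₂ = 1.0300
CA = 1.0300 × 2.15 = 2.21 mmol/kg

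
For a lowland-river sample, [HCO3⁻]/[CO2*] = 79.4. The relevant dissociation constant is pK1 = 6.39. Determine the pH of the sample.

pH = 8.29

From K1 = [H⁺][HCO3⁻]/[CO2*]:  pH = pK1 + log₁₀([HCO3⁻]/[CO2*])
log₁₀(79.4) = +1.900
pH = 6.39 + (+1.900) = 8.29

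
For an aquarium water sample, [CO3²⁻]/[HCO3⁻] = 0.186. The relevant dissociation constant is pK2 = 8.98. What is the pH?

pH = 8.25

From K2 = [H⁺][CO3²⁻]/[HCO3⁻]:  pH = pK2 + log₁₀([CO3²⁻]/[HCO3⁻])
log₁₀(0.186) = -0.730
pH = 8.98 + (-0.730) = 8.25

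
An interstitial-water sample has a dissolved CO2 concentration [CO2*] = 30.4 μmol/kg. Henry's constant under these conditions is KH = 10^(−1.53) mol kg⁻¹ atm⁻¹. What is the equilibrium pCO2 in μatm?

pCO2 = 1030 μatm

KH = 10^(−1.53) = 2.951×10^-2 mol kg⁻¹ atm⁻¹
pCO2 = [CO2*]/KH = 30.4×10^-6 / 2.951×10^-2 = 1.03×10^-3 atm = 1030 μatm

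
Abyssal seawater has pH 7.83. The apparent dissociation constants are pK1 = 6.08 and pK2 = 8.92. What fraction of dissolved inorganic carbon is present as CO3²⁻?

α₂ = 1 / (1 + [H⁺]/K2 + [H⁺]²/(K1K2)) = 1 / (1 + 10^+1.09 + 10^-0.66)
   = 1 / (1 + 12.303 + 0.21878) = 1/13.521 = 0.07396

α₂ = 0.0740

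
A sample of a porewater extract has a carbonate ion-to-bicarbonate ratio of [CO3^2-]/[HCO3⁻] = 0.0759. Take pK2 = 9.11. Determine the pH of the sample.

From K2 = [H⁺][CO3^2-]/[HCO3⁻]:  pH = pK2 + log₁₀([CO3^2-]/[HCO3⁻])
log₁₀(0.0759) = -1.120
pH = 9.11 + (-1.120) = 7.99

pH = 7.99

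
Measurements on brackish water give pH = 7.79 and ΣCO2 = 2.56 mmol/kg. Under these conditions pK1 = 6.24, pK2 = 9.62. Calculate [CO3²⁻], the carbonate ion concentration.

α₂ = 1 / (1 + [H⁺]/K2 + [H⁺]²/(K1K2)) = 1 / (1 + 10^+1.83 + 10^+0.28)
   = 1 / (1 + 67.608 + 1.9055) = 1/70.514 = 0.01418
[CO3²⁻] = α₂ × DIC = 0.01418 × 2.56 = 0.0363 mmol/kg

[CO3²⁻] = 0.0363 mmol/kg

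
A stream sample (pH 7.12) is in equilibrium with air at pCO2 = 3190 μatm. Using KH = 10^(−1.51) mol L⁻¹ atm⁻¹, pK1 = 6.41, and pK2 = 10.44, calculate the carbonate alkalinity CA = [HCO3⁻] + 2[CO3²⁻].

CA = 0.506 mmol/L

[CO2*] = KH · pCO2 = 10^(−1.51) × 3190×10^-6 = 9.858×10^-5 mol/L
α₀ = 1/(1 + K1/[H⁺] + K1K2/[H⁺]²) = 1/(1 + 10^+0.71 + 10^-2.61) = 0.1631
DIC = [CO2*]/α₀ = 9.858×10^-5 / 0.1631 = 0.6044 mmol/L
CA = (α₁ + 2α₂)·DIC = (0.8365 + 2×0.0004004) × 0.6044 = 0.506 mmol/L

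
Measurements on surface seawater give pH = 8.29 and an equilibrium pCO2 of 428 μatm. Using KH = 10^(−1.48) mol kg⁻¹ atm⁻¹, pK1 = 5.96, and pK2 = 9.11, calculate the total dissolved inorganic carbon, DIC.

DIC = 3.50 mmol/kg

[CO2*] = KH · pCO2 = 10^(−1.48) × 428×10^-6 = 1.417×10^-5 mol/kg
α₀ = 1/(1 + K1/[H⁺] + K1K2/[H⁺]²) = 1/(1 + 10^+2.33 + 10^+1.51) = 0.004046
DIC = [CO2*]/α₀ = 1.417×10^-5 / 0.004046 = 3.50 mmol/kg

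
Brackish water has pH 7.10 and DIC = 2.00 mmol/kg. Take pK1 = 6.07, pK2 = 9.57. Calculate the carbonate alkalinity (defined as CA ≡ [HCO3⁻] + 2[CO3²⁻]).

CA = 1.84 mmol/kg

CA = [HCO3⁻] + 2[CO3²⁻] = (α₁ + 2α₂)·DIC
At pH 7.10: [H⁺]/K1 = 10^-1.03 = 0.093325, K2/[H⁺] = 10^-2.47 = 0.0033884
α₁ = 1/(1 + 0.093325 + 0.0033884) = 1/1.0967 = 0.9118; α₂ = α₁·K2/[H⁺] = 0.003090
α₁ + 2α₂ = 0.9180
CA = 0.9180 × 2.00 = 1.84 mmol/kg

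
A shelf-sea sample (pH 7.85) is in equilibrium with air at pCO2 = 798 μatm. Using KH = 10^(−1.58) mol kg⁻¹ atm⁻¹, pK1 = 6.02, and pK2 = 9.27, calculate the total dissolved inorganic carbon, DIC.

[CO2*] = KH · pCO2 = 10^(−1.58) × 798×10^-6 = 2.099×10^-5 mol/kg
α₀ = 1/(1 + K1/[H⁺] + K1K2/[H⁺]²) = 1/(1 + 10^+1.83 + 10^+0.41) = 0.01405
DIC = [CO2*]/α₀ = 2.099×10^-5 / 0.01405 = 1.49 mmol/kg

DIC = 1.49 mmol/kg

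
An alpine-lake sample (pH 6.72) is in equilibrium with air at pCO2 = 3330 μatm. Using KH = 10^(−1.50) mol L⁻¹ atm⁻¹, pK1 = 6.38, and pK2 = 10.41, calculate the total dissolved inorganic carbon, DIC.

DIC = 0.336 mmol/L

[CO2*] = KH · pCO2 = 10^(−1.50) × 3330×10^-6 = 1.053×10^-4 mol/L
α₀ = 1/(1 + K1/[H⁺] + K1K2/[H⁺]²) = 1/(1 + 10^+0.34 + 10^-3.35) = 0.3137
DIC = [CO2*]/α₀ = 1.053×10^-4 / 0.3137 = 0.336 mmol/L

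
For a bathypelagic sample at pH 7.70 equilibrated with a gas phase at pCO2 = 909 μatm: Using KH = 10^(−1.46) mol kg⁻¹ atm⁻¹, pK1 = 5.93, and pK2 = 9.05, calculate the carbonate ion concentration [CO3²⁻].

[CO3²⁻] = 0.0829 mmol/kg

[CO2*] = KH · pCO2 = 10^(−1.46) × 909×10^-6 = 3.152×10^-5 mol/kg
α₀ = 1/(1 + K1/[H⁺] + K1K2/[H⁺]²) = 1/(1 + 10^+1.77 + 10^+0.42) = 0.01600
DIC = [CO2*]/α₀ = 3.152×10^-5 / 0.01600 = 1.970 mmol/kg
[CO3²⁻] = α₂·DIC; α₂ = 0.04207, so [CO3²⁻] = 0.04207 × 1.970 = 0.0829 mmol/kg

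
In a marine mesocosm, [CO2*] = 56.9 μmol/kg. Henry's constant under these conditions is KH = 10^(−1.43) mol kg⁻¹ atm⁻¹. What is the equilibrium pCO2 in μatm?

pCO2 = 1530 μatm

KH = 10^(−1.43) = 3.715×10^-2 mol kg⁻¹ atm⁻¹
pCO2 = [CO2*]/KH = 56.9×10^-6 / 3.715×10^-2 = 1.53×10^-3 atm = 1530 μatm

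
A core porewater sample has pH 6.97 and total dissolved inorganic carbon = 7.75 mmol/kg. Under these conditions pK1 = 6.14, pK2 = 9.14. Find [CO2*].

α₀ = 1 / (1 + K1/[H⁺] + K1K2/[H⁺]²) = 1 / (1 + 10^+0.83 + 10^-1.34)
   = 1 / (1 + 6.7608 + 0.045709) = 1/7.8065 = 0.1281
[CO2*] = α₀ × DIC = 0.1281 × 7.75 = 0.993 mmol/kg

[CO2*] = 0.993 mmol/kg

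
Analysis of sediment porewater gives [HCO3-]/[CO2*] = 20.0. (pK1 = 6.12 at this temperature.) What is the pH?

From K1 = [H⁺][HCO3-]/[CO2*]:  pH = pK1 + log₁₀([HCO3-]/[CO2*])
log₁₀(20.0) = +1.301
pH = 6.12 + (+1.301) = 7.42

pH = 7.42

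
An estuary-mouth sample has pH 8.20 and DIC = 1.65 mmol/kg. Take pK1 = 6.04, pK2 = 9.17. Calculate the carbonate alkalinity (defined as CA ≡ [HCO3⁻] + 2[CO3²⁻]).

CA = [HCO3⁻] + 2[CO3²⁻] = (α₁ + 2α₂)·DIC
At pH 8.20: [H⁺]/K1 = 10^-2.16 = 0.0069183, K2/[H⁺] = 10^-0.97 = 0.10715
α₁ = 1/(1 + 0.0069183 + 0.10715) = 1/1.1141 = 0.8976; α₂ = α₁·K2/[H⁺] = 0.09618
α₁ + 2α₂ = 1.0900
CA = 1.0900 × 1.65 = 1.80 mmol/kg

CA = 1.80 mmol/kg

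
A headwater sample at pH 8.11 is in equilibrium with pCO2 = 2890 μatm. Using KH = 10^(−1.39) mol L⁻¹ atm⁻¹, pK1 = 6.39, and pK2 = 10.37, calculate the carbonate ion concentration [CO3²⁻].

[CO3²⁻] = 0.0340 mmol/L

[CO2*] = KH · pCO2 = 10^(−1.39) × 2890×10^-6 = 1.177×10^-4 mol/L
α₀ = 1/(1 + K1/[H⁺] + K1K2/[H⁺]²) = 1/(1 + 10^+1.72 + 10^-0.54) = 0.01860
DIC = [CO2*]/α₀ = 1.177×10^-4 / 0.01860 = 6.330 mmol/L
[CO3²⁻] = α₂·DIC; α₂ = 0.005364, so [CO3²⁻] = 0.005364 × 6.330 = 0.0340 mmol/L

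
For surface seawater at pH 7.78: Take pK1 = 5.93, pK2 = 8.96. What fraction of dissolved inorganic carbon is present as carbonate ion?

α₂ = 0.0612

α₂ = 1 / (1 + [H⁺]/K2 + [H⁺]²/(K1K2)) = 1 / (1 + 10^+1.18 + 10^-0.67)
   = 1 / (1 + 15.136 + 0.21380) = 1/16.349 = 0.06116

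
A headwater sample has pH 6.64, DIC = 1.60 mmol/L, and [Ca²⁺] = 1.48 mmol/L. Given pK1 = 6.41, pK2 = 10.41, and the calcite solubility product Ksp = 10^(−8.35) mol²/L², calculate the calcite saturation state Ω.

Ω = 0.0567

α₂ = 1 / (1 + [H⁺]/K2 + [H⁺]²/(K1K2)) = 1 / (1 + 10^+3.77 + 10^+3.54)
   = 1 / (1 + 5888.4 + 3467.4) = 1/9356.8 = 0.0001069
[CO3²⁻] = α₂ × DIC = 0.0001069 × 1.60 = 0.0001710 mmol/L = 0.1710 μmol/L
Ksp = 10^(−8.35) = 4.467×10^-9
Ω = [Ca²⁺][CO3²⁻]/Ksp = (1.48×10^-3)(1.710×10^-7) / 4.467×10^-9 = 0.0567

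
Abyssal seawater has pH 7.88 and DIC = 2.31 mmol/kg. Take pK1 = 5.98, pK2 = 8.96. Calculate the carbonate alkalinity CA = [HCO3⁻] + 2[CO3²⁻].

CA = [HCO3⁻] + 2[CO3²⁻] = (α₁ + 2α₂)·DIC
At pH 7.88: [H⁺]/K1 = 10^-1.90 = 0.012589, K2/[H⁺] = 10^-1.08 = 0.083176
α₁ = 1/(1 + 0.012589 + 0.083176) = 1/1.0958 = 0.9126; α₂ = α₁·K2/[H⁺] = 0.07591
α₁ + 2α₂ = 1.0644
CA = 1.0644 × 2.31 = 2.46 mmol/kg

CA = 2.46 mmol/kg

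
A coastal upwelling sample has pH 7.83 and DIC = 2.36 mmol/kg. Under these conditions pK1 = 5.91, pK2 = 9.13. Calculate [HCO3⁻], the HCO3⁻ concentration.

[HCO3⁻] = 2.22 mmol/kg

α₁ = 1 / (1 + [H⁺]/K1 + K2/[H⁺]) = 1 / (1 + 10^-1.92 + 10^-1.30)
   = 1 / (1 + 0.012023 + 0.050119) = 1/1.0621 = 0.9415
[HCO3⁻] = α₁ × DIC = 0.9415 × 2.36 = 2.22 mmol/kg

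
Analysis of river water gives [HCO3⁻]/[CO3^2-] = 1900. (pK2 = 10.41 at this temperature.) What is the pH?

From K2 = [H⁺][CO3^2-]/[HCO3⁻]:  pH = pK2 − log₁₀([HCO3⁻]/[CO3^2-])
log₁₀(1900) = +3.279
pH = 10.41 − (+3.279) = 7.13

pH = 7.13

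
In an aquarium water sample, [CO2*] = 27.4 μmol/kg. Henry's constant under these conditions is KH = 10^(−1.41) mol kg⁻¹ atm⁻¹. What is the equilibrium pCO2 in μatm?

KH = 10^(−1.41) = 3.890×10^-2 mol kg⁻¹ atm⁻¹
pCO2 = [CO2*]/KH = 27.4×10^-6 / 3.890×10^-2 = 7.04×10^-4 atm = 704 μatm

pCO2 = 704 μatm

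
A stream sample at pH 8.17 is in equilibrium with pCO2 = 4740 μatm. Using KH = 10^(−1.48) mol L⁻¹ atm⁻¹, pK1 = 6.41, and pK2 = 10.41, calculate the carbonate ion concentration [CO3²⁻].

[CO3²⁻] = 0.0520 mmol/L

[CO2*] = KH · pCO2 = 10^(−1.48) × 4740×10^-6 = 1.570×10^-4 mol/L
α₀ = 1/(1 + K1/[H⁺] + K1K2/[H⁺]²) = 1/(1 + 10^+1.76 + 10^-0.48) = 0.01699
DIC = [CO2*]/α₀ = 1.570×10^-4 / 0.01699 = 9.241 mmol/L
[CO3²⁻] = α₂·DIC; α₂ = 0.005624, so [CO3²⁻] = 0.005624 × 9.241 = 0.0520 mmol/L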